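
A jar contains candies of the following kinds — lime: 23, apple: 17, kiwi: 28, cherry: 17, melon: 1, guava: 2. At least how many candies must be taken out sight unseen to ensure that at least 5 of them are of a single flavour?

Put each drawn candy into a box by flavour. The largest draw with every box below 5 takes min(count, 4) from each flavour; flavours with fewer than 4 contribute all they have.
Σ min(cᵢ, 4) = 4 + 4 + 4 + 4 + 1 + 2 = 19.
Draw number 19 + 1 = 20 must push one box to 5.

20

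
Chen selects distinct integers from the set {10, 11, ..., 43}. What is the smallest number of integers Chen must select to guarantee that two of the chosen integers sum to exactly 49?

20

A set avoiding the sum 49 can contain at most one of each pair {x, 49−x}, plus the 4 elements whose complement lies outside the range.
The integers 25, …, 43 (19 of them) are such a set: any two sum to at least 25+26 = 51 > 49.
By pigeonhole, any 20th integer completes one of the 15 pairs, so 20 choices force a sum of 49.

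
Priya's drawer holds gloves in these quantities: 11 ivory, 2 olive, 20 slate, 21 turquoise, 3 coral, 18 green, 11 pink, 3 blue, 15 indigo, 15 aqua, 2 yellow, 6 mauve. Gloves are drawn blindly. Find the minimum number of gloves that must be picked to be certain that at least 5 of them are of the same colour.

43

Put each drawn glove into a box by colour. The largest draw with every box below 5 takes min(count, 4) from each colour; colours with fewer than 4 contribute all they have.
Σ min(cᵢ, 4) = 4 + 2 + 4 + 4 + 3 + 4 + 4 + 3 + 4 + 4 + 2 + 4 = 42.
Draw number 42 + 1 = 43 must push one box to 5.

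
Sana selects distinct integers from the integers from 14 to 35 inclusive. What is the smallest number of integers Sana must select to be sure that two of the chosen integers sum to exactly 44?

A set avoiding the sum 44 can contain at most one of each pair {x, 44−x}, plus the 6 elements whose complement lies outside the range or equal to its own complement.
The integers 22, …, 35 (14 of them) are such a set: any two sum to at least 22+23 = 45 > 44.
Any 15th integer completes one of the 8 pairs, so 15 choices force a sum of 44.

15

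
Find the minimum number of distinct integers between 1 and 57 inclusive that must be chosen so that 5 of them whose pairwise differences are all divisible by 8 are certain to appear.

33

Integers whose pairwise differences are multiples of 8 are exactly those sharing a remainder mod 8. Pigeonhole: the 8 residue classes mod 8 are the pigeonholes.
With 32 integers one could put 4 in each residue class and have no class reach 5.
The 33rd integer pushes some class to 5, so 8·4 + 1 = 33.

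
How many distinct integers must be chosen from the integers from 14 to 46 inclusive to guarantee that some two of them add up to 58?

Group the elements by complementary pair {x, 58−x}: {14,44}, {15,43}, {16,42}, …, giving 15 two-element pairs, the single value 29 (it cannot pair with itself since the integers are distinct), and 2 integers whose partner 58−x falls outside [14,46].
Treating each of those 18 groups as a pigeonhole, one can pick one integer per group — 18 integers — with no two summing to 58.
The 19th integer lands in an occupied pair, forcing a sum of 58.

19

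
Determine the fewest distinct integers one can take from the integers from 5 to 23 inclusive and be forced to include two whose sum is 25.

12

Two chosen integers sum to 25 exactly when both halves of some pair {x, 25−x} with 5 ≤ x ≤ 25−x ≤ 20 are chosen — 8 such pairs.
The remaining 3 elements (those with no distinct partner in range) can never complete a 25-sum, so the worst case takes all of them and one from each pair: 3 + 8 = 11.
The 12th integer has to be the second member of some pair, so 11 + 1 = 12.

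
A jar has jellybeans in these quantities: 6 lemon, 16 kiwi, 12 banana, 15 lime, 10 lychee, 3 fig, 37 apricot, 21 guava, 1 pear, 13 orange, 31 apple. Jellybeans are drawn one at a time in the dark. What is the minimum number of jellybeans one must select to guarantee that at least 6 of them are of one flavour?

50

By the pigeonhole principle, the 11 flavours are the holes; the jellybeans drawn are the pigeons.
To avoid 6 of any one flavour, the worst case takes at most 5 of each flavour, or every jellybean of a flavour that has fewer than 5.
That gives 5 + 5 + 5 + 5 + 5 + 3 + 5 + 5 + 1 + 5 + 5 = 49 jellybeans with no flavour reaching 6.
The next jellybean forces some flavour to 6, so 49 + 1 = 50.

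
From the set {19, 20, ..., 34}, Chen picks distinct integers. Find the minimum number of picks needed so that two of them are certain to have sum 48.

12

A set avoiding the sum 48 can contain at most one of each pair {x, 48−x}, plus the 6 elements whose complement lies outside the range or equal to its own complement.
The integers 24, …, 34 (11 of them) are such a set: any two sum to at least 24+25 = 49 > 48.
Pigeonhole: any 12th integer completes one of the 5 pairs, so 12 choices force a sum of 48.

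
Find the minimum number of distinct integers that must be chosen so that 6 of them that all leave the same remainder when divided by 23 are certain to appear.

The 23 residue classes mod 23 are the pigeonholes.
With 115 integers one could put 5 in each residue class and have no class reach 6.
The 116th integer pushes some class to 6, so 23·5 + 1 = 116.

116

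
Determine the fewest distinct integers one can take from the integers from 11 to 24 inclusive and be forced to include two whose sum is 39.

10

Group the elements by complementary pair {x, 39−x}: {15,24}, {16,23}, {17,22}, …, giving 5 two-element pairs and 4 integers whose partner 39−x falls outside [11,24].
Treating each of those 9 groups as a pigeonhole, one can pick one integer per group — 9 integers — with no two summing to 39.
The 10th integer lands in an occupied pair, forcing a sum of 39.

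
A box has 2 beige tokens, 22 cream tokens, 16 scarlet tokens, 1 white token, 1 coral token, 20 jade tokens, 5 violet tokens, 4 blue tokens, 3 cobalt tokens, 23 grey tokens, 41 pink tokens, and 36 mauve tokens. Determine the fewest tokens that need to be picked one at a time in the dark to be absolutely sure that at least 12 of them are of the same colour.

The 12 colours are the holes; the tokens drawn are the pigeons.
To avoid 12 of any one colour, the worst case takes at most 11 of each colour, or every token of a colour that has fewer than 11.
That gives 2 + 11 + 11 + 1 + 1 + 11 + 5 + 4 + 3 + 11 + 11 + 11 = 82 tokens with no colour reaching 12.
The next token forces some colour to 12, so 82 + 1 = 83.

83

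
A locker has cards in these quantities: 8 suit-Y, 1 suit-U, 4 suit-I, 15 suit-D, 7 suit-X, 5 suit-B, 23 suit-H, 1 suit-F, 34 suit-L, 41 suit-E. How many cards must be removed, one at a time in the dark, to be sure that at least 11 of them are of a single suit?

67

By the pigeonhole principle, the 10 suits are the holes; the cards drawn are the pigeons.
To avoid 11 of any one suit, the worst case takes at most 10 of each suit, or every card of a suit that has fewer than 10.
That gives 8 + 1 + 4 + 10 + 7 + 5 + 10 + 1 + 10 + 10 = 66 cards with no suit reaching 11.
The next card forces some suit to 11, so 66 + 1 = 67.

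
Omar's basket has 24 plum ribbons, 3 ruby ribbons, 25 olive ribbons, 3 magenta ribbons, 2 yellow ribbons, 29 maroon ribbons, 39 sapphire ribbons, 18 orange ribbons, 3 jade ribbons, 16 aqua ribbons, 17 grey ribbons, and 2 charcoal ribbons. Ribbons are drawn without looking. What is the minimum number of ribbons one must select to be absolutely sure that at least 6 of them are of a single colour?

By the pigeonhole principle, put each drawn ribbon into a box by colour. The largest draw with every box below 6 takes min(count, 5) from each colour; colours with fewer than 5 contribute all they have.
Σ min(cᵢ, 5) = 5 + 3 + 5 + 3 + 2 + 5 + 5 + 5 + 3 + 5 + 5 + 2 = 48.
Draw number 48 + 1 = 49 must push one box to 6.

49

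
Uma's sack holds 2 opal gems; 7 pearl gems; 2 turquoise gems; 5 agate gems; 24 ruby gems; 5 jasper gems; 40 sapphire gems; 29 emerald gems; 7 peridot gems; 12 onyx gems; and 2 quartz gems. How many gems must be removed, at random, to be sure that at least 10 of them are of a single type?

67

By pigeonhole, the 11 types are the holes; the gems drawn are the pigeons.
To avoid 10 of any one type, the worst case takes at most 9 of each type, or every gem of a type that has fewer than 9.
That gives 2 + 7 + 2 + 5 + 9 + 5 + 9 + 9 + 7 + 9 + 2 = 66 gems with no type reaching 10.
The next gem forces some type to 10, so 66 + 1 = 67.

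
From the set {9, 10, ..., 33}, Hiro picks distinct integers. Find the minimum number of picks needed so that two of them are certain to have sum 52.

19

A set avoiding the sum 52 can contain at most one of each pair {x, 52−x}, plus the 11 elements whose complement lies outside the range or equal to its own complement.
The integers 9, …, 26 (18 of them) are such a set: any two sum to at least 9+10 = 19 and at most 25+26 = 51 < 52.
By pigeonhole, any 19th integer completes one of the 7 pairs, so 19 choices force a sum of 52.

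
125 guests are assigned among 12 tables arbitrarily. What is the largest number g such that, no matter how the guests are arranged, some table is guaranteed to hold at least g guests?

By the pigeonhole principle, the 12 tables are the holes and the 125 guests are the pigeons.
If every table held at most 10 guests, the total would be at most 12 × 10 = 120, which is less than 125.
So some table holds at least ⌈125/12⌉ = 11 guests.

11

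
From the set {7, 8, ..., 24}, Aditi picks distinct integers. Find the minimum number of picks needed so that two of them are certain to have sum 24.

14

Two chosen integers sum to 24 exactly when both halves of some pair {x, 24−x} with 7 ≤ x ≤ 24−x ≤ 17 are chosen — 5 such pairs.
The remaining 8 elements (those with no distinct partner in range) can never complete a 24-sum, so the worst case takes all of them and one from each pair: 8 + 5 = 13.
Pigeonhole: the 14th integer has to be the second member of some pair, so 13 + 1 = 14.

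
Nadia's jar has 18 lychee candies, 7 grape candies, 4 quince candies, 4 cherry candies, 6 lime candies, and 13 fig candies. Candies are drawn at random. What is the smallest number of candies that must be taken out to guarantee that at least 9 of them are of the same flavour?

38

Pigeonhole: put each drawn candy into a box by flavour. The largest draw with every box below 9 takes min(count, 8) from each flavour; flavours with fewer than 8 contribute all they have.
Σ min(cᵢ, 8) = 8 + 7 + 4 + 4 + 6 + 8 = 37.
Draw number 37 + 1 = 38 must push one box to 9.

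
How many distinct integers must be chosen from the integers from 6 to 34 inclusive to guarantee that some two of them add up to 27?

Group the elements by complementary pair {x, 27−x}: {6,21}, {7,20}, {8,19}, …, giving 8 two-element pairs and 13 integers whose partner 27−x falls outside [6,34].
By pigeonhole, treating each of those 21 groups as a pigeonhole, one can pick one integer per group — 21 integers — with no two summing to 27.
The 22nd integer lands in an occupied pair, forcing a sum of 27.

22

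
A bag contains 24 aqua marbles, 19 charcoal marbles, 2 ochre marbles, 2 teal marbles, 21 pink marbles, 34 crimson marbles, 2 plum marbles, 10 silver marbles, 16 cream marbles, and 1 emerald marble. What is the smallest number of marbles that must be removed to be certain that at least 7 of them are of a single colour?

44

An adversary could hand out at most 6 marbles per colour (4 colours run out sooner): 6 + 6 + 2 + 2 + 6 + 6 + 2 + 6 + 6 + 1 = 43 marbles and still no colour has 7.
By the pigeonhole principle, one more marble lands in a colour already at 6, so 44 draws are enough and 43 are not.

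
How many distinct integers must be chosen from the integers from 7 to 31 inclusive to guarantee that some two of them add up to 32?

Group the elements by complementary pair {x, 32−x}: {7,25}, {8,24}, {9,23}, …, giving 9 two-element pairs, the single value 16 (it cannot pair with itself since the integers are distinct), and 6 integers whose partner 32−x falls outside [7,31].
By pigeonhole, treating each of those 16 groups as a pigeonhole, one can pick one integer per group — 16 integers — with no two summing to 32.
The 17th integer lands in an occupied pair, forcing a sum of 32.

17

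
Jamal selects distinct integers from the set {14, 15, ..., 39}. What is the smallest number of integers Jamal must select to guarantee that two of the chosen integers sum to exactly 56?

A set avoiding the sum 56 can contain at most one of each pair {x, 56−x}, plus the 4 elements whose complement lies outside the range or equal to its own complement.
The integers 14, …, 28 (15 of them) are such a set: any two sum to at least 14+15 = 29 and at most 27+28 = 55 < 56.
Any 16th integer completes one of the 11 pairs, so 16 choices force a sum of 56.

16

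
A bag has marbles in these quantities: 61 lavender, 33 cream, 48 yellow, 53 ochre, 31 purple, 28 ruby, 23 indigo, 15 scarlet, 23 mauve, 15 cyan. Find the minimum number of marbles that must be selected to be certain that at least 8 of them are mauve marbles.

In the worst case for collecting mauve marbles, every non-mauve marble comes out first.
There are 61 + 33 + 48 + 53 + 31 + 28 + 23 + 15 + 15 = 307 non-mauve marbles altogether.
After those, each further marble must be mauve, so 307 + 8 = 315 draws guarantee 8 mauve marbles.

315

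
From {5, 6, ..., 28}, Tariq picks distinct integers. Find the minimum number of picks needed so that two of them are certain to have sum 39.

16

Two chosen integers sum to 39 exactly when both halves of some pair {x, 39−x} with 11 ≤ x ≤ 39−x ≤ 28 are chosen — 9 such pairs.
The remaining 6 elements (those with no distinct partner in range) can never complete a 39-sum, so the worst case takes all of them and one from each pair: 6 + 9 = 15.
The 16th integer has to be the second member of some pair, so 15 + 1 = 16.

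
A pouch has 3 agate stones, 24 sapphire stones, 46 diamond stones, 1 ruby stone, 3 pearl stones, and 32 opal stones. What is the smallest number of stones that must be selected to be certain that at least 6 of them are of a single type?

Pigeonhole: the 6 types are the holes; the stones drawn are the pigeons.
To avoid 6 of any one type, the worst case takes at most 5 of each type, or every stone of a type that has fewer than 5.
That gives 3 + 5 + 5 + 1 + 3 + 5 = 22 stones with no type reaching 6.
The next stone forces some type to 6, so 22 + 1 = 23.

23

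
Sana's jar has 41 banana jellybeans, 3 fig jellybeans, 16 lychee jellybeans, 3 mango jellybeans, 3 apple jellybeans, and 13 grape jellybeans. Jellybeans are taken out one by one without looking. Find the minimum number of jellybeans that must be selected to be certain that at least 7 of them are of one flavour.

An adversary could hand out at most 6 jellybeans per flavour (fig, mango, apple run out sooner): 6 + 3 + 6 + 3 + 3 + 6 = 27 jellybeans and still no flavour has 7.
By the pigeonhole principle, one more jellybean lands in a flavour already at 6, so 28 draws are enough and 27 are not.

28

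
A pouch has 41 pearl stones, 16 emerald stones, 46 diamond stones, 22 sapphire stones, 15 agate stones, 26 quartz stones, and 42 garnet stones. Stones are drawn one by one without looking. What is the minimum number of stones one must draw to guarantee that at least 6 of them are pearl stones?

In the worst case for collecting pearl stones, every non-pearl stone comes out first.
There are 16 + 46 + 22 + 15 + 26 + 42 = 167 non-pearl stones altogether.
After those, each further stone must be pearl, so 167 + 6 = 173 draws guarantee 6 pearl stones.

173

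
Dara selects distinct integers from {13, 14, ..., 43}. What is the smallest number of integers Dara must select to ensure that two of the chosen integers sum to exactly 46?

22

Group the elements by complementary pair {x, 46−x}: {13,33}, {14,32}, {15,31}, …, giving 10 two-element pairs, the single value 23 (it cannot pair with itself since the integers are distinct), and 10 integers whose partner 46−x falls outside [13,43].
Treating each of those 21 groups as a pigeonhole, one can pick one integer per group — 21 integers — with no two summing to 46.
The 22nd integer lands in an occupied pair, forcing a sum of 46.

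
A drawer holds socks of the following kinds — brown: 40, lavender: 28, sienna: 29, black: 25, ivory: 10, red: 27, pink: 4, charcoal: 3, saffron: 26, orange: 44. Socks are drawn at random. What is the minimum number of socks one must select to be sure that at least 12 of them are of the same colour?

95

By pigeonhole, the 10 colours are the holes; the socks drawn are the pigeons.
To avoid 12 of any one colour, the worst case takes at most 11 of each colour, or every sock of a colour that has fewer than 11.
That gives 11 + 11 + 11 + 11 + 10 + 11 + 4 + 3 + 11 + 11 = 94 socks with no colour reaching 12.
The next sock forces some colour to 12, so 94 + 1 = 95.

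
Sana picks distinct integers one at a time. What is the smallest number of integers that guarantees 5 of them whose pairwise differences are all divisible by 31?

125

Integers whose pairwise differences are multiples of 31 are exactly those sharing a remainder mod 31. By the pigeonhole principle, the 31 residue classes mod 31 are the pigeonholes.
With 124 integers one could put 4 in each residue class and have no class reach 5.
The 125th integer pushes some class to 5, so 31·4 + 1 = 125.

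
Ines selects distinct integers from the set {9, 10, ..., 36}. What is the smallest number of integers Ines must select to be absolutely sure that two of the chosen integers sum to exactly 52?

19

Two chosen integers sum to 52 exactly when both halves of some pair {x, 52−x} with 16 ≤ x ≤ 52−x ≤ 36 are chosen — 10 such pairs.
The remaining 8 elements (those with no distinct partner in range) can never complete a 52-sum, so the worst case takes all of them and one from each pair: 8 + 10 = 18.
The 19th integer has to be the second member of some pair, so 18 + 1 = 19.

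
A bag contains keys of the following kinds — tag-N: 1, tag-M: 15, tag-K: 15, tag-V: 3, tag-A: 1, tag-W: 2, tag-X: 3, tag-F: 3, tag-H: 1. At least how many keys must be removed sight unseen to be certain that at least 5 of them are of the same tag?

23

By the pigeonhole principle, the 9 tags are the holes; the keys drawn are the pigeons.
To avoid 5 of any one tag, the worst case takes at most 4 of each tag, or every key of a tag that has fewer than 4.
That gives 1 + 4 + 4 + 3 + 1 + 2 + 3 + 3 + 1 = 22 keys with no tag reaching 5.
The next key forces some tag to 5, so 22 + 1 = 23.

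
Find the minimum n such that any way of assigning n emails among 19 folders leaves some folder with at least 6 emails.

96

With 95 emails one could put exactly 5 in each of the 19 folders, and no folder would reach 6.
One more email must land in a folder that already has 5, giving it 6.
So 19 × 5 + 1 = 96 emails are required.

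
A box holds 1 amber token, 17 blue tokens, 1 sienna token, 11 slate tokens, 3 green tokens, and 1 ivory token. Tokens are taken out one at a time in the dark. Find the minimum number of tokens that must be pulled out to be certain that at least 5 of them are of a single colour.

An adversary could hand out at most 4 tokens per colour (4 colours run out sooner): 1 + 4 + 1 + 4 + 3 + 1 = 14 tokens and still no colour has 5.
One more token lands in a colour already at 4, so 15 draws are enough and 14 are not.

15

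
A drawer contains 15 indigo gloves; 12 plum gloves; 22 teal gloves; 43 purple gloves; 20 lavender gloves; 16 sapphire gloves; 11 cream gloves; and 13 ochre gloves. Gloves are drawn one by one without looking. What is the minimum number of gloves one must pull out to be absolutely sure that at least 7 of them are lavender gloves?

In the worst case for collecting lavender gloves, every non-lavender glove comes out first.
There are 15 + 12 + 22 + 43 + 16 + 11 + 13 = 132 non-lavender gloves altogether.
After those, each further glove must be lavender, so 132 + 7 = 139 draws guarantee 7 lavender gloves.

139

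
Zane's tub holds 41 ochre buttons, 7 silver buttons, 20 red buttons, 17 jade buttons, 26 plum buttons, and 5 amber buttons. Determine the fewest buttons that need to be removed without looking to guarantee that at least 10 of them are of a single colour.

49

An adversary could hand out at most 9 buttons per colour (silver, amber run out sooner): 9 + 7 + 9 + 9 + 9 + 5 = 48 buttons and still no colour has 10.
One more button lands in a colour already at 9, so 49 draws are enough and 48 are not.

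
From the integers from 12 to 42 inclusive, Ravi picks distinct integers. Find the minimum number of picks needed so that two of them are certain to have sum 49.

Two chosen integers sum to 49 exactly when both halves of some pair {x, 49−x} with 12 ≤ x ≤ 49−x ≤ 37 are chosen — 13 such pairs.
The remaining 5 elements (those with no distinct partner in range) can never complete a 49-sum, so the worst case takes all of them and one from each pair: 5 + 13 = 18.
The 19th integer has to be the second member of some pair, so 18 + 1 = 19.

19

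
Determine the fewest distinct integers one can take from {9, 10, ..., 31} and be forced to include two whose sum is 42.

14

Group the elements by complementary pair {x, 42−x}: {11,31}, {12,30}, {13,29}, …, giving 10 two-element pairs, the single value 21 (it cannot pair with itself since the integers are distinct), and 2 integers whose partner 42−x falls outside [9,31].
By the pigeonhole principle, treating each of those 13 groups as a pigeonhole, one can pick one integer per group — 13 integers — with no two summing to 42.
The 14th integer lands in an occupied pair, forcing a sum of 42.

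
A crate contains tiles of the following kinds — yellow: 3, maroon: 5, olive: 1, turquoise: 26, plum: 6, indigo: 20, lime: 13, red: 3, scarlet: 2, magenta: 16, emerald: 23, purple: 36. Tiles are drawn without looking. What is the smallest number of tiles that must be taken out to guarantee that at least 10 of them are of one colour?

75

An adversary could hand out at most 9 tiles per colour (6 colours run out sooner): 3 + 5 + 1 + 9 + 6 + 9 + 9 + 3 + 2 + 9 + 9 + 9 = 74 tiles and still no colour has 10.
By pigeonhole, one more tile lands in a colour already at 9, so 75 draws are enough and 74 are not.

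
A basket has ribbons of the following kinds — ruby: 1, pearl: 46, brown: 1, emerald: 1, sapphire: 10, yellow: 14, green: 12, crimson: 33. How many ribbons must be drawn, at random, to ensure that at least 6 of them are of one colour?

29

By pigeonhole, put each drawn ribbon into a box by colour. The largest draw with every box below 6 takes min(count, 5) from each colour; colours with fewer than 5 contribute all they have.
Σ min(cᵢ, 5) = 1 + 5 + 1 + 1 + 5 + 5 + 5 + 5 = 28.
Draw number 28 + 1 = 29 must push one box to 6.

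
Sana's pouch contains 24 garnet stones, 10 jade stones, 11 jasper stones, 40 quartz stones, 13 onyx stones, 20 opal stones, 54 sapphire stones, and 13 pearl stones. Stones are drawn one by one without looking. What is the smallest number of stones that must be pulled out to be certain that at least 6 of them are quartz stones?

In the worst case for collecting quartz stones, every non-quartz stone comes out first.
There are 24 + 10 + 11 + 13 + 20 + 54 + 13 = 145 non-quartz stones altogether.
After those, each further stone must be quartz, so 145 + 6 = 151 draws guarantee 6 quartz stones.

151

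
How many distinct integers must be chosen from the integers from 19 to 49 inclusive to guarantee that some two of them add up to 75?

20

Two chosen integers sum to 75 exactly when both halves of some pair {x, 75−x} with 26 ≤ x ≤ 75−x ≤ 49 are chosen — 12 such pairs.
The remaining 7 elements (those with no distinct partner in range) can never complete a 75-sum, so the worst case takes all of them and one from each pair: 7 + 12 = 19.
The 20th integer has to be the second member of some pair, so 19 + 1 = 20.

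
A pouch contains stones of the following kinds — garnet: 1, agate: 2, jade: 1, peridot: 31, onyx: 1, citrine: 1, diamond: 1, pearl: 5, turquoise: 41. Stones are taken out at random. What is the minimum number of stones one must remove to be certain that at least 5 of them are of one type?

By the pigeonhole principle, the 9 types are the holes; the stones drawn are the pigeons.
To avoid 5 of any one type, the worst case takes at most 4 of each type, or every stone of a type that has fewer than 4.
That gives 1 + 2 + 1 + 4 + 1 + 1 + 1 + 4 + 4 = 19 stones with no type reaching 5.
The next stone forces some type to 5, so 19 + 1 = 20.

20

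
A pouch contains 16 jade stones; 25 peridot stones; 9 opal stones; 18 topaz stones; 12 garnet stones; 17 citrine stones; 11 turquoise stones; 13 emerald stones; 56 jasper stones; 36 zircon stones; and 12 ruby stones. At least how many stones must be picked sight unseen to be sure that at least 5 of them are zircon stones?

194

In the worst case for collecting zircon stones, every non-zircon stone comes out first.
There are 16 + 25 + 9 + 18 + 12 + 17 + 11 + 13 + 56 + 12 = 189 non-zircon stones altogether.
After those, each further stone must be zircon, so 189 + 5 = 194 draws guarantee 5 zircon stones.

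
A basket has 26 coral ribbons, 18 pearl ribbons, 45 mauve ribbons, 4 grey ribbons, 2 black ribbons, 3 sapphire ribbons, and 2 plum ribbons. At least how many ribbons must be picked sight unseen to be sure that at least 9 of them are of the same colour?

36

Pigeonhole: put each drawn ribbon into a box by colour. The largest draw with every box below 9 takes min(count, 8) from each colour; colours with fewer than 8 contribute all they have.
Σ min(cᵢ, 8) = 8 + 8 + 8 + 4 + 2 + 3 + 2 = 35.
Draw number 35 + 1 = 36 must push one box to 9.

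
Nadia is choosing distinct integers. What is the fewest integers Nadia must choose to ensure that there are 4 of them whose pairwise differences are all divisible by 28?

85

Integers whose pairwise differences are multiples of 28 are exactly those sharing a remainder mod 28. Pigeonhole: the 28 residue classes mod 28 are the pigeonholes.
With 84 integers one could put 3 in each residue class and have no class reach 4.
The 85th integer pushes some class to 4, so 28·3 + 1 = 85.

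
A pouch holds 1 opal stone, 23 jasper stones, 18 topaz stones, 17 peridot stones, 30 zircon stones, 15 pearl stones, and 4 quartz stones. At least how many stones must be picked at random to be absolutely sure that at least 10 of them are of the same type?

51

The 7 types are the holes; the stones drawn are the pigeons.
To avoid 10 of any one type, the worst case takes at most 9 of each type, or every stone of a type that has fewer than 9.
That gives 1 + 9 + 9 + 9 + 9 + 9 + 4 = 50 stones with no type reaching 10.
The next stone forces some type to 10, so 50 + 1 = 51.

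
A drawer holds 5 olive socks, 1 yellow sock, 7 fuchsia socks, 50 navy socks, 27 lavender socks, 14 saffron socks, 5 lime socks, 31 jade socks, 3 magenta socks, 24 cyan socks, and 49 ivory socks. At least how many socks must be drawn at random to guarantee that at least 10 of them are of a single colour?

76

Pigeonhole: the 11 colours are the holes; the socks drawn are the pigeons.
To avoid 10 of any one colour, the worst case takes at most 9 of each colour, or every sock of a colour that has fewer than 9.
That gives 5 + 1 + 7 + 9 + 9 + 9 + 5 + 9 + 3 + 9 + 9 = 75 socks with no colour reaching 10.
The next sock forces some colour to 10, so 75 + 1 = 76.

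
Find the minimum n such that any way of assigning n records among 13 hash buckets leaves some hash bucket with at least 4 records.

40

With 39 records one could put exactly 3 in each of the 13 hash buckets, and no hash bucket would reach 4.
By the pigeonhole principle, one more record must land in a hash bucket that already has 3, giving it 4.
So 13 × 3 + 1 = 40 records are required.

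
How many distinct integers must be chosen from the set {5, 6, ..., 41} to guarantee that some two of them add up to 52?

23

A set avoiding the sum 52 can contain at most one of each pair {x, 52−x}, plus the 7 elements whose complement lies outside the range or equal to its own complement.
The integers 5, …, 26 (22 of them) are such a set: any two sum to at least 5+6 = 11 and at most 25+26 = 51 < 52.
Any 23rd integer completes one of the 15 pairs, so 23 choices force a sum of 52.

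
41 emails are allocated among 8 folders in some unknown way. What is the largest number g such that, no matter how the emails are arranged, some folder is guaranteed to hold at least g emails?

6

By pigeonhole, the 8 folders are the holes and the 41 emails are the pigeons.
If every folder held at most 5 emails, the total would be at most 8 × 5 = 40, which is less than 41.
So some folder holds at least ⌈41/8⌉ = 6 emails.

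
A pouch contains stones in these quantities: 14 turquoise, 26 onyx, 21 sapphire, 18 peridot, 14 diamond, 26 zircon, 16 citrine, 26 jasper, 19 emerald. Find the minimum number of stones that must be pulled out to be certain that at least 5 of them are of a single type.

By the pigeonhole principle, put each drawn stone into a box by type. The largest draw with every box below 5 takes min(count, 4) from each type.
Σ min(cᵢ, 4) = 4 + 4 + 4 + 4 + 4 + 4 + 4 + 4 + 4 = 36.
Draw number 36 + 1 = 37 must push one box to 5.

37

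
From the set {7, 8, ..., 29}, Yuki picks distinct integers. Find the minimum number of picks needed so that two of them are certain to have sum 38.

14

A set avoiding the sum 38 can contain at most one of each pair {x, 38−x}, plus the 3 elements whose complement lies outside the range or equal to its own complement.
The integers 7, …, 19 (13 of them) are such a set: any two sum to at least 7+8 = 15 and at most 18+19 = 37 < 38.
Pigeonhole: any 14th integer completes one of the 10 pairs, so 14 choices force a sum of 38.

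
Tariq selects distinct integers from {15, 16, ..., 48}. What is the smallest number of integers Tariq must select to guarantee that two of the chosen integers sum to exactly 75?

Group the elements by complementary pair {x, 75−x}: {27,48}, {28,47}, {29,46}, …, giving 11 two-element pairs and 12 integers whose partner 75−x falls outside [15,48].
By pigeonhole, treating each of those 23 groups as a pigeonhole, one can pick one integer per group — 23 integers — with no two summing to 75.
The 24th integer lands in an occupied pair, forcing a sum of 75.

24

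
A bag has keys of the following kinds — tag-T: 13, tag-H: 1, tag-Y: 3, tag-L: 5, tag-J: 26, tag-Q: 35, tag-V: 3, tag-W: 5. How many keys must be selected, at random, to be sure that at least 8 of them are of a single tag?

An adversary could hand out at most 7 keys per tag (5 tags run out sooner): 7 + 1 + 3 + 5 + 7 + 7 + 3 + 5 = 38 keys and still no tag has 8.
By the pigeonhole principle, one more key lands in a tag already at 7, so 39 draws are enough and 38 are not.

39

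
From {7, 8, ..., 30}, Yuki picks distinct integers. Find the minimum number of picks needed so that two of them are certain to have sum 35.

14

Two chosen integers sum to 35 exactly when both halves of some pair {x, 35−x} with 7 ≤ x ≤ 35−x ≤ 28 are chosen — 11 such pairs.
The remaining 2 elements (those with no distinct partner in range) can never complete a 35-sum, so the worst case takes all of them and one from each pair: 2 + 11 = 13.
Pigeonhole: the 14th integer has to be the second member of some pair, so 13 + 1 = 14.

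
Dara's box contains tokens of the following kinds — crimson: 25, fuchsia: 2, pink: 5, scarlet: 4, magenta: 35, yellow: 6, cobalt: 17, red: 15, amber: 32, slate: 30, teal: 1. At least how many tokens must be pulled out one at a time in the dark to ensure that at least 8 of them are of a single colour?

The 11 colours are the holes; the tokens drawn are the pigeons.
To avoid 8 of any one colour, the worst case takes at most 7 of each colour, or every token of a colour that has fewer than 7.
That gives 7 + 2 + 5 + 4 + 7 + 6 + 7 + 7 + 7 + 7 + 1 = 60 tokens with no colour reaching 8.
The next token forces some colour to 8, so 60 + 1 = 61.

61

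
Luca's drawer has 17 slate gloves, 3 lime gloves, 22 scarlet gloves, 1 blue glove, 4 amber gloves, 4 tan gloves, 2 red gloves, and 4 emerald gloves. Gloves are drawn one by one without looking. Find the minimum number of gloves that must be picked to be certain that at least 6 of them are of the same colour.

An adversary could hand out at most 5 gloves per colour (6 colours run out sooner): 5 + 3 + 5 + 1 + 4 + 4 + 2 + 4 = 28 gloves and still no colour has 6.
One more glove lands in a colour already at 5, so 29 draws are enough and 28 are not.

29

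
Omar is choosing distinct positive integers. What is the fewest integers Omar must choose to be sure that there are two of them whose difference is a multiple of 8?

9

Integers whose pairwise differences are multiples of 8 are exactly those sharing a remainder mod 8. By pigeonhole, the 8 residue classes mod 8 are the pigeonholes.
With 8 integers one could put 1 in each residue class and have no class reach 2.
The 9th integer pushes some class to 2, so 8·1 + 1 = 9.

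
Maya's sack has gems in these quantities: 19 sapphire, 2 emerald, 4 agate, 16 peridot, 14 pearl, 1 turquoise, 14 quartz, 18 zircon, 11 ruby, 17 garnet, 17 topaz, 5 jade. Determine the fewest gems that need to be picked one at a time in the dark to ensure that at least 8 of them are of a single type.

By the pigeonhole principle, the 12 types are the holes; the gems drawn are the pigeons.
To avoid 8 of any one type, the worst case takes at most 7 of each type, or every gem of a type that has fewer than 7.
That gives 7 + 2 + 4 + 7 + 7 + 1 + 7 + 7 + 7 + 7 + 7 + 5 = 68 gems with no type reaching 8.
The next gem forces some type to 8, so 68 + 1 = 69.

69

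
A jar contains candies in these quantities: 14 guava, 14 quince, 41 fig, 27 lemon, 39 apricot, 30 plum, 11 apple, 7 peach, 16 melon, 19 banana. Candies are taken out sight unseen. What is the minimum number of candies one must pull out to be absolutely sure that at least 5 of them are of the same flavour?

41

The 10 flavours are the holes; the candies drawn are the pigeons.
To avoid 5 of any one flavour, the worst case takes at most 4 of each flavour.
That gives 4 + 4 + 4 + 4 + 4 + 4 + 4 + 4 + 4 + 4 = 40 candies with no flavour reaching 5.
The next candy forces some flavour to 5, so 40 + 1 = 41.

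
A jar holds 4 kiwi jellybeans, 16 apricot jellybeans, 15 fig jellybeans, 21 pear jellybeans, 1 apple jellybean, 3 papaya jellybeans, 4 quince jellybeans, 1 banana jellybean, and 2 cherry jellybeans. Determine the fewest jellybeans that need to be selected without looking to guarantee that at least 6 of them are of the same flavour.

31

An adversary could hand out at most 5 jellybeans per flavour (6 flavours run out sooner): 4 + 5 + 5 + 5 + 1 + 3 + 4 + 1 + 2 = 30 jellybeans and still no flavour has 6.
By pigeonhole, one more jellybean lands in a flavour already at 5, so 31 draws are enough and 30 are not.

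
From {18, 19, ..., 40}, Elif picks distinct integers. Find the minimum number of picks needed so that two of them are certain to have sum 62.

A set avoiding the sum 62 can contain at most one of each pair {x, 62−x}, plus the 5 elements whose complement lies outside the range or equal to its own complement.
The integers 18, …, 31 (14 of them) are such a set: any two sum to at least 18+19 = 37 and at most 30+31 = 61 < 62.
Any 15th integer completes one of the 9 pairs, so 15 choices force a sum of 62.

15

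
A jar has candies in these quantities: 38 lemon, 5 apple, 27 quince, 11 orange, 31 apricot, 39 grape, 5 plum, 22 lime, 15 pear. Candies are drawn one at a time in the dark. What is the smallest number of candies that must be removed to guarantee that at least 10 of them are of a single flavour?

74

Pigeonhole: the 9 flavours are the holes; the candies drawn are the pigeons.
To avoid 10 of any one flavour, the worst case takes at most 9 of each flavour, or every candy of a flavour that has fewer than 9.
That gives 9 + 5 + 9 + 9 + 9 + 9 + 5 + 9 + 9 = 73 candies with no flavour reaching 10.
The next candy forces some flavour to 10, so 73 + 1 = 74.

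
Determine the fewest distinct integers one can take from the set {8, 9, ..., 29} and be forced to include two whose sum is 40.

Group the elements by complementary pair {x, 40−x}: {11,29}, {12,28}, {13,27}, …, giving 9 two-element pairs; the single value 20 (it cannot pair with itself since the integers are distinct); and 3 integers whose partner 40−x falls outside [8,29].
By pigeonhole, treating each of those 13 groups as a pigeonhole, one can pick one integer per group — 13 integers — with no two summing to 40.
The 14th integer lands in an occupied pair, forcing a sum of 40.

14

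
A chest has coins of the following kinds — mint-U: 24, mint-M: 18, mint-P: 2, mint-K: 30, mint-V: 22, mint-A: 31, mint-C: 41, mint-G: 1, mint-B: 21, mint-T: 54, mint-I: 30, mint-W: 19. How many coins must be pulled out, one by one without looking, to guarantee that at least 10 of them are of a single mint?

94

The 12 mints are the holes; the coins drawn are the pigeons.
To avoid 10 of any one mint, the worst case takes at most 9 of each mint, or every coin of a mint that has fewer than 9.
That gives 9 + 9 + 2 + 9 + 9 + 9 + 9 + 1 + 9 + 9 + 9 + 9 = 93 coins with no mint reaching 10.
The next coin forces some mint to 10, so 93 + 1 = 94.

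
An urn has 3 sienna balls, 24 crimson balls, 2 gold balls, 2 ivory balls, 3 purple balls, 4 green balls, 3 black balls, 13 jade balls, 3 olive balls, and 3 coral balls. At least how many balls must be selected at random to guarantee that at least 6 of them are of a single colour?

34

By pigeonhole, put each drawn ball into a box by colour. The largest draw with every box below 6 takes min(count, 5) from each colour; colours with fewer than 5 contribute all they have.
Σ min(cᵢ, 5) = 3 + 5 + 2 + 2 + 3 + 4 + 3 + 5 + 3 + 3 = 33.
Draw number 33 + 1 = 34 must push one box to 6.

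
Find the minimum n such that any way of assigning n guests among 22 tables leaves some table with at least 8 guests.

With 154 guests one could put exactly 7 in each of the 22 tables, and no table would reach 8.
One more guest must land in a table that already has 7, giving it 8.
So 22 × 7 + 1 = 155 guests are required.

155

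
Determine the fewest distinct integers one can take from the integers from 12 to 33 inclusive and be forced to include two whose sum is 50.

A set avoiding the sum 50 can contain at most one of each pair {x, 50−x}, plus the 6 elements whose complement lies outside the range or equal to its own complement.
The integers 12, …, 25 (14 of them) are such a set: any two sum to at least 12+13 = 25 and at most 24+25 = 49 < 50.
Pigeonhole: any 15th integer completes one of the 8 pairs, so 15 choices force a sum of 50.

15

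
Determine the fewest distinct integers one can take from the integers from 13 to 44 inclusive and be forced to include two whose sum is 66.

22

Group the elements by complementary pair {x, 66−x}: {22,44}, {23,43}, {24,42}, …, giving 11 two-element pairs; the single value 33 (it cannot pair with itself since the integers are distinct); and 9 integers whose partner 66−x falls outside [13,44].
By the pigeonhole principle, treating each of those 21 groups as a pigeonhole, one can pick one integer per group — 21 integers — with no two summing to 66.
The 22nd integer lands in an occupied pair, forcing a sum of 66.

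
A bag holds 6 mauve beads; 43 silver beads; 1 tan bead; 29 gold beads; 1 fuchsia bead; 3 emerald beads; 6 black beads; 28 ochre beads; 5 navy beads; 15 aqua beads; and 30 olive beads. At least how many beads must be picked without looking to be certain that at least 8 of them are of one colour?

An adversary could hand out at most 7 beads per colour (6 colours run out sooner): 6 + 7 + 1 + 7 + 1 + 3 + 6 + 7 + 5 + 7 + 7 = 57 beads and still no colour has 8.
One more bead lands in a colour already at 7, so 58 draws are enough and 57 are not.

58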